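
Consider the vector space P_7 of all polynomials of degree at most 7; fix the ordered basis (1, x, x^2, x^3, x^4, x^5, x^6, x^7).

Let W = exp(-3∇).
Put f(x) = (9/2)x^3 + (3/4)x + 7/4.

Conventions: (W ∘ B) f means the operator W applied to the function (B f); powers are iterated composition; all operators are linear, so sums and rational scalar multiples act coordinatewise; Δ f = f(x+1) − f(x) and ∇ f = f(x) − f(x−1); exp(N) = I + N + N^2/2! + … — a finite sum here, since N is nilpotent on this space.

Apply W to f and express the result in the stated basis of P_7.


order-1 term: -(81/2)x^2 + (81/2)x - 63/4
order-2 term: (243/2)x - 243/2
order-3 term: -243/2
the series for exp(-3∇) f terminates at order 3
exp(-3∇) f = (9/2)x^3 - (81/2)x^2 + (651/4)x - 257

the image equals g(x) = (9/2)x^3 - (81/2)x^2 + (651/4)x - 257


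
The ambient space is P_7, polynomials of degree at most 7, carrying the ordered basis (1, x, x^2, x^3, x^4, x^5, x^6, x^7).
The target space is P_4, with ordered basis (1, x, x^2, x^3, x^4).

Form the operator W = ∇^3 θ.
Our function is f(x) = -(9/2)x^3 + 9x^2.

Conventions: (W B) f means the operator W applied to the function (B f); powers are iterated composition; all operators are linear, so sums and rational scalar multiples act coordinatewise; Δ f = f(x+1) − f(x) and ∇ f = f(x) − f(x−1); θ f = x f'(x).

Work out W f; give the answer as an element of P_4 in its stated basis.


g(x) = -81

θ f = -(27/2)x^3 + 18x^2
∇ θ f = -(81/2)x^2 + (153/2)x - 63/2
∇ ∇ θ f = -81x + 117
∇ ∇ ∇ θ f = -81


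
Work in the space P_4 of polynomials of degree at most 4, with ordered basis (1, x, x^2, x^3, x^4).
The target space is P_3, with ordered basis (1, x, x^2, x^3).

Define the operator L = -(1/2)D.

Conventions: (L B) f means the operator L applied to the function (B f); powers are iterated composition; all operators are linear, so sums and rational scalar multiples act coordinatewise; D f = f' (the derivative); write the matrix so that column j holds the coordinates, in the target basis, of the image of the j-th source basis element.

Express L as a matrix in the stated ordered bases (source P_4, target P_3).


image of 1: 0
image of x: -1/2
image of x^2: -x
image of x^3: -(3/2)x^2
image of x^4: -2x^3
each image's coordinates form column j of the matrix

the matrix is [[0, -1/2, 0, 0, 0]; [0, 0, -1, 0, 0]; [0, 0, 0, -3/2, 0]; [0, 0, 0, 0, -2]] (rows listed top to bottom)


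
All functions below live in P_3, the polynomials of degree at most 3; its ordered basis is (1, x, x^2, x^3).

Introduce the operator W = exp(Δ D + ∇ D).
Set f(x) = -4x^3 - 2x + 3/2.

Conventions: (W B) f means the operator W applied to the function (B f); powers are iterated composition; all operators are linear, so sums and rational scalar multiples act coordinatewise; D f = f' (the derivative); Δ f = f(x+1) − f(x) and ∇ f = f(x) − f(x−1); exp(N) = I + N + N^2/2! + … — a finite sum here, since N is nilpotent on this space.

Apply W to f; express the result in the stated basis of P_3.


the image equals g(x) = -4x^3 - 50x + 3/2

order-1 term: -48x
the series for exp(Δ D + ∇ D) f terminates at order 1
exp(Δ D + ∇ D) f = -4x^3 - 50x + 3/2


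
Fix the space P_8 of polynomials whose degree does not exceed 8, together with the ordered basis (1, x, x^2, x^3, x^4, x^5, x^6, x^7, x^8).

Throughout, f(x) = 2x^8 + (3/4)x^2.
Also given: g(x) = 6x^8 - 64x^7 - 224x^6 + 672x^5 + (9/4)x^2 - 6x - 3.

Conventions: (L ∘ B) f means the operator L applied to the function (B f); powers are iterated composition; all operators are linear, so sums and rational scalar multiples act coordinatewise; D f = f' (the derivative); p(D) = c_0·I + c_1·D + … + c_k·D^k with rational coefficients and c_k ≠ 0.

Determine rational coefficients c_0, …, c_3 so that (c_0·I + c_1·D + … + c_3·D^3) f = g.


D^0 f = 2x^8 + (3/4)x^2
D^1 f = 16x^7 + (3/2)x
D^2 f = 112x^6 + 3/2
D^3 f = 672x^5
matching coefficients of g against c_0 f + c_1 Df + … from the top degree down determines the c_i
solution: c_0 = 3, c_1 = -4, c_2 = -2, c_3 = 1

c_0 = 3, c_1 = -4, c_2 = -2, c_3 = 1


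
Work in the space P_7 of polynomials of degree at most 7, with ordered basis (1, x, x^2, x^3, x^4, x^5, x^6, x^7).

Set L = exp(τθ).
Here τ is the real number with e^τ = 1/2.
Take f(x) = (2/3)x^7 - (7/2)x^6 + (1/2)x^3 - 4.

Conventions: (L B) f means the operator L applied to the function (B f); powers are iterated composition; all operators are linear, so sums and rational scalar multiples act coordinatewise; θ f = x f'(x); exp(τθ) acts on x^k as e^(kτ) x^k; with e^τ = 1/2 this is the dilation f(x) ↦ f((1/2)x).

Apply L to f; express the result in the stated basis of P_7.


the result is g(x) = (1/192)x^7 - (7/128)x^6 + (1/16)x^3 - 4

exp(τθ) x^k = e^(kτ) x^k; with e^τ = 1/2 this sends x^k to (1/2)^k x^k
x^3 ↦ 1/8 x^3
x^6 ↦ 1/64 x^6
x^7 ↦ 1/128 x^7
applying this coordinatewise to f: exp(τθ) f = (1/192)x^7 - (7/128)x^6 + (1/16)x^3 - 4


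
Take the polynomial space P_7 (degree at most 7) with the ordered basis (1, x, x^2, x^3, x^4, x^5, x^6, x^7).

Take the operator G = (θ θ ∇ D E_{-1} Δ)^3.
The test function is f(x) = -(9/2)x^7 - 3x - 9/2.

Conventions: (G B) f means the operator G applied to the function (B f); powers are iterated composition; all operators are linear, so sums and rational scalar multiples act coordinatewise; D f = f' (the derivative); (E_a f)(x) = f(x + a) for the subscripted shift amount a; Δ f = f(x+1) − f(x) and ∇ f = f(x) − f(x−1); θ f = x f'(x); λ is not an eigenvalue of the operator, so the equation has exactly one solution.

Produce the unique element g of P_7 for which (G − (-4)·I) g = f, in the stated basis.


the image equals g(x) = -(9/8)x^7 - (3/4)x - 9/8

write g with unknown coordinates in the stated basis and equate coefficients in (G − (-4)·I) g = f
solving from the highest basis element down gives g = -(9/8)x^7 - (3/4)x - 9/8
check: G g = 0
so G g − (-4)·g = -(9/2)x^7 - 3x - 9/2 = f ✓


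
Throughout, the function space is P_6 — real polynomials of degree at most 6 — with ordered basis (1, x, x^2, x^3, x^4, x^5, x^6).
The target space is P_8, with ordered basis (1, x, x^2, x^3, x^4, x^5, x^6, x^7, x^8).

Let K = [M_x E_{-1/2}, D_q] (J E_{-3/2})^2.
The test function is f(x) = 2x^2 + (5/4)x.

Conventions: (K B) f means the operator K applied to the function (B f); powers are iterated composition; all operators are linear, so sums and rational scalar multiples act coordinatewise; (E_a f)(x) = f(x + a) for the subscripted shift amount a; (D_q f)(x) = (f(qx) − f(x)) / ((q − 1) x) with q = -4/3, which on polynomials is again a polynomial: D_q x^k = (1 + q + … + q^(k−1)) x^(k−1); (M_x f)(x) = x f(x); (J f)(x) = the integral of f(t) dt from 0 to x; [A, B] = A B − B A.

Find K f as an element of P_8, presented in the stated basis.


E_{-3/2} f = 2x^2 - (19/4)x + 21/8
J E_{-3/2} f = (2/3)x^3 - (19/8)x^2 + (21/8)x
E_{-3/2} (J E_{-3/2}) f = (2/3)x^3 - (43/8)x^2 + (57/4)x - 369/32
J E_{-3/2} (J E_{-3/2}) f = (1/6)x^4 - (43/24)x^3 + (57/8)x^2 - (369/32)x
D_q (J E_{-3/2})^2 f = -(25/162)x^3 - (559/216)x^2 - (19/8)x - 369/32
E_{-1/2} D_q (J E_{-3/2})^2 f = -(25/162)x^3 - (509/216)x^2 + (7/72)x - 14219/1296
M_x E_{-1/2} D_q (J E_{-3/2})^2 f = -(25/162)x^4 - (509/216)x^3 + (7/72)x^2 - (14219/1296)x
E_{-1/2} (J E_{-3/2})^2 f = (1/6)x^4 - (17/8)x^3 + (161/16)x^2 - (241/12)x + 249/32
M_x E_{-1/2} (J E_{-3/2})^2 f = (1/6)x^5 - (17/8)x^4 + (161/16)x^3 - (241/12)x^2 + (249/32)x
D_q (M_x E_{-1/2}) (J E_{-3/2})^2 f = (181/486)x^4 + (425/216)x^3 + (2093/144)x^2 + (241/36)x + 249/32
[M_x E_{-1/2}, D_q] (J E_{-3/2})^2 f = -(128/243)x^4 - (467/108)x^3 - (231/16)x^2 - (22895/1296)x - 249/32

g(x) = -(128/243)x^4 - (467/108)x^3 - (231/16)x^2 - (22895/1296)x - 249/32


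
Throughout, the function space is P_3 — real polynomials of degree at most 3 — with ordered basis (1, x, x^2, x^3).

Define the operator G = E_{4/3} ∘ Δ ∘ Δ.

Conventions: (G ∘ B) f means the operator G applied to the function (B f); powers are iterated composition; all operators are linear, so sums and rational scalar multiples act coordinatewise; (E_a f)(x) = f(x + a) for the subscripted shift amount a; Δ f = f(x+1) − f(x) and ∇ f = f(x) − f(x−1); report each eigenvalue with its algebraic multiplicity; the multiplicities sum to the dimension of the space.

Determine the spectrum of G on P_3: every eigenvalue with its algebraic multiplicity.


image of 1: 0
image of x: 0
image of x^2: 2
image of x^3: 6x + 14
the matrix is upper triangular; its diagonal is (0, 0, 0, 0)
for a triangular matrix the eigenvalues are the diagonal entries, with algebraic multiplicity their repetition count

λ = 0 (multiplicity 4)


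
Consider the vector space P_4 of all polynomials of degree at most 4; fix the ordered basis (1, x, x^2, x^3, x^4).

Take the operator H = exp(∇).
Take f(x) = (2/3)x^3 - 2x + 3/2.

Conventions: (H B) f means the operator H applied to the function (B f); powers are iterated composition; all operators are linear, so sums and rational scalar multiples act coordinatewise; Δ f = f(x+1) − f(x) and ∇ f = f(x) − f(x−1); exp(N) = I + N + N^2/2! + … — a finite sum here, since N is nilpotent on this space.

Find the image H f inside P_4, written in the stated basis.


the image equals g(x) = (2/3)x^3 + 2x^2 - 2x - 7/6

order-1 term: 2x^2 - 2x - 4/3
order-2 term: 2x - 2
order-3 term: 2/3
the series for exp(∇) f terminates at order 3
exp(∇) f = (2/3)x^3 + 2x^2 - 2x - 7/6


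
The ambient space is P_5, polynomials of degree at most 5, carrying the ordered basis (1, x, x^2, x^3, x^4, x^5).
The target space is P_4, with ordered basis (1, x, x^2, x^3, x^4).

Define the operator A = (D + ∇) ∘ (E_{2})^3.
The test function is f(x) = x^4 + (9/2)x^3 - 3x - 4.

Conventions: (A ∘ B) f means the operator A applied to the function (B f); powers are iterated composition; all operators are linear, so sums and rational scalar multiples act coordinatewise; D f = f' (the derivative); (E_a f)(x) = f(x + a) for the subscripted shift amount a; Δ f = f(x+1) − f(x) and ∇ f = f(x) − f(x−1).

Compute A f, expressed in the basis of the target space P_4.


the image equals g(x) = 8x^3 + 165x^2 + (2213/2)x + 4849/2

E_{2} f = x^4 + (25/2)x^3 + 51x^2 + 83x + 42
E_{2} E_{2} f = x^4 + (41/2)x^3 + 150x^2 + 469x + 528
E_{2} E_{2} E_{2} f = x^4 + (57/2)x^3 + 297x^2 + 1347x + 2246
D (E_{2})^3 f = 4x^3 + (171/2)x^2 + 594x + 1347
∇ (E_{2})^3 f = 4x^3 + (159/2)x^2 + (1025/2)x + 2155/2
(D + ∇) (E_{2})^3 f = 8x^3 + 165x^2 + (2213/2)x + 4849/2


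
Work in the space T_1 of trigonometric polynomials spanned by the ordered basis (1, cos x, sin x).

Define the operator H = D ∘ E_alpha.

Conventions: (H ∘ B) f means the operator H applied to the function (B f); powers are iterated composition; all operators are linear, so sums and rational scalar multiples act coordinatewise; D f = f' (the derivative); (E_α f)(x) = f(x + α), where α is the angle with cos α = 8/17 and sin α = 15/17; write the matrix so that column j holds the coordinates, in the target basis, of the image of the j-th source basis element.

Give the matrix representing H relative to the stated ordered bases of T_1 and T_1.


the matrix is [[0, 0, 0]; [0, -15/17, 8/17]; [0, -8/17, -15/17]] (rows listed top to bottom)

image of 1: 0
image of cos x: -(15/17)cos x - (8/17)sin x
image of sin x: (8/17)cos x - (15/17)sin x
each image's coordinates form column j of the matrix


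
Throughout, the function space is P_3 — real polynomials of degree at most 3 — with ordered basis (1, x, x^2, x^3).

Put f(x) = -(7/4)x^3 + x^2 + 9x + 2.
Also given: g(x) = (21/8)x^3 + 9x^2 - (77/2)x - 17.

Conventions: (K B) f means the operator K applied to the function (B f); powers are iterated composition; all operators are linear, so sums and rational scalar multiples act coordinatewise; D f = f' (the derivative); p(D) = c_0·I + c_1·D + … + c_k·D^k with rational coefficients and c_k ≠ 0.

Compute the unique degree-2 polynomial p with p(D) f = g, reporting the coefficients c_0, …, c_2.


p(D) = -(3/2)·I − 2·D + 2·D^2, i.e. c_0 = -3/2, c_1 = -2, c_2 = 2

D^0 f = -(7/4)x^3 + x^2 + 9x + 2
D^1 f = -(21/4)x^2 + 2x + 9
D^2 f = -(21/2)x + 2
matching coefficients of g against c_0 f + c_1 Df + … from the top degree down determines the c_i
solution: c_0 = -3/2, c_1 = -2, c_2 = 2


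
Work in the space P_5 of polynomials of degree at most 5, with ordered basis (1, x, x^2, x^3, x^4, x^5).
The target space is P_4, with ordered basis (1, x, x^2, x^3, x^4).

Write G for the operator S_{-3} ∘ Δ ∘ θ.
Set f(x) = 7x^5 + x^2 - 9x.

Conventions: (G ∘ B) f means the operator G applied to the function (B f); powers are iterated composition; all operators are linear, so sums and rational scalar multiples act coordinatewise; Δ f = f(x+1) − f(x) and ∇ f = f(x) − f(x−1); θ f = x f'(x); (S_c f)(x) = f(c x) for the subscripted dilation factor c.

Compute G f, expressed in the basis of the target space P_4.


θ f = 35x^5 + 2x^2 - 9x
Δ θ f = 175x^4 + 350x^3 + 350x^2 + 179x + 28
S_{-3} Δ θ f = 14175x^4 - 9450x^3 + 3150x^2 - 537x + 28

the result is g(x) = 14175x^4 - 9450x^3 + 3150x^2 - 537x + 28


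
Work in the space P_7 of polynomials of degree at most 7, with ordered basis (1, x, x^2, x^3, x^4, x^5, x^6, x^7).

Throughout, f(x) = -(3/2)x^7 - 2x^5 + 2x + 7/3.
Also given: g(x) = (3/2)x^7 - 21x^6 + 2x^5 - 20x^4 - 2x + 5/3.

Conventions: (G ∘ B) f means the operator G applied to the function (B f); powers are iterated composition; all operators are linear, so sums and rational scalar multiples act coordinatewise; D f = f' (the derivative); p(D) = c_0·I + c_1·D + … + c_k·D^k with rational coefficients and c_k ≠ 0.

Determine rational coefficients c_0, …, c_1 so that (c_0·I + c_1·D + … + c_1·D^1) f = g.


D^0 f = -(3/2)x^7 - 2x^5 + 2x + 7/3
D^1 f = -(21/2)x^6 - 10x^4 + 2
matching coefficients of g against c_0 f + c_1 Df + … from the top degree down determines the c_i
solution: c_0 = -1, c_1 = 2

p(D) = -I + 2·D, i.e. c_0 = -1, c_1 = 2


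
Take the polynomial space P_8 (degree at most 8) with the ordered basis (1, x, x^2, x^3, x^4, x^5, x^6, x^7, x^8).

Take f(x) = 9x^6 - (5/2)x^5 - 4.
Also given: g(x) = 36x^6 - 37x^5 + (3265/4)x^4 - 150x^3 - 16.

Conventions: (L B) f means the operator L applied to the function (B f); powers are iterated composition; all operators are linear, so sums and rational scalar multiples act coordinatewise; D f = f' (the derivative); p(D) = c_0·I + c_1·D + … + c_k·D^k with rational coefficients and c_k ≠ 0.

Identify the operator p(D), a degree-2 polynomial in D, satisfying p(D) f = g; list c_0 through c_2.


c_0 = 4, c_1 = -1/2, c_2 = 3

D^0 f = 9x^6 - (5/2)x^5 - 4
D^1 f = 54x^5 - (25/2)x^4
D^2 f = 270x^4 - 50x^3
matching coefficients of g against c_0 f + c_1 Df + … from the top degree down determines the c_i
solution: c_0 = 4, c_1 = -1/2, c_2 = 3


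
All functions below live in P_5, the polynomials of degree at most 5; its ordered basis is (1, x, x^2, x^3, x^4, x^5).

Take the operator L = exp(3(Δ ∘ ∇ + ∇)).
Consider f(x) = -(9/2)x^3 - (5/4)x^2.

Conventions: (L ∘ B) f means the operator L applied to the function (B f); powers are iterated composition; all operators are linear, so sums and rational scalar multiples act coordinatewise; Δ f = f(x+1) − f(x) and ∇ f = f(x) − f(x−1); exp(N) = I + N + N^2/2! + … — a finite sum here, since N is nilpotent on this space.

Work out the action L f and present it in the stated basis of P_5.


order-1 term: -(81/2)x^2 - 48x - 69/4
order-2 term: -(243/2)x - 531/4
order-3 term: -243/2
the series for exp(3(Δ ∘ ∇ + ∇)) f terminates at order 3
exp(3(Δ ∘ ∇ + ∇)) f = -(9/2)x^3 - (167/4)x^2 - (339/2)x - 543/2

the result is g(x) = -(9/2)x^3 - (167/4)x^2 - (339/2)x - 543/2


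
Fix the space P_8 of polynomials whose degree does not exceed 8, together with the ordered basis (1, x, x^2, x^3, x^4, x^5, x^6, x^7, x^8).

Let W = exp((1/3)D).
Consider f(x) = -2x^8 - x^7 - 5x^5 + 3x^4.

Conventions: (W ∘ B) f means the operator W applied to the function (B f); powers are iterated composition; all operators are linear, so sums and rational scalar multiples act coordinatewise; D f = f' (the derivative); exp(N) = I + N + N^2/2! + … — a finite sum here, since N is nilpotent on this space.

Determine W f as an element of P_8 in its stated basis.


order-1 term: -(16/3)x^7 - (7/3)x^6 - (25/3)x^4 + 4x^3
order-2 term: -(56/9)x^6 - (7/3)x^5 - (50/9)x^3 + 2x^2
order-3 term: -(112/27)x^5 - (35/27)x^4 - (50/27)x^2 + (4/9)x
order-4 term: -(140/81)x^4 - (35/81)x^3 - (25/81)x + 1/27
order-5 term: -(112/243)x^3 - (7/81)x^2 - 5/243
order-6 term: -(56/729)x^2 - (7/729)x
order-7 term: -(16/2187)x - 1/2187
order-8 term: -2/6561
the series for exp((1/3)D) f terminates at order 8
exp((1/3)D) f = -2x^8 - (19/3)x^7 - (77/9)x^6 - (310/27)x^5 - (677/81)x^4 - (595/243)x^3 - (11/729)x^2 + (260/2187)x + 103/6561

the image equals g(x) = -2x^8 - (19/3)x^7 - (77/9)x^6 - (310/27)x^5 - (677/81)x^4 - (595/243)x^3 - (11/729)x^2 + (260/2187)x + 103/6561


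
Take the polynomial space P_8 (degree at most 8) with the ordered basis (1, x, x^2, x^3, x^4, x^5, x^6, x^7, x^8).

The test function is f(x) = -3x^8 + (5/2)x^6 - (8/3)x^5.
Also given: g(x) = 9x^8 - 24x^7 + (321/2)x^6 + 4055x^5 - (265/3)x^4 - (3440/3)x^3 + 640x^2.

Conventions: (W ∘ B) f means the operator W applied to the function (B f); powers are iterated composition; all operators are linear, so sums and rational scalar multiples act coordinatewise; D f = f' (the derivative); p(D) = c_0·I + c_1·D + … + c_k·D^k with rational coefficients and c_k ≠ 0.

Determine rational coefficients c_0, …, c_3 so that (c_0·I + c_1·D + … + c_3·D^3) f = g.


D^0 f = -3x^8 + (5/2)x^6 - (8/3)x^5
D^1 f = -24x^7 + 15x^5 - (40/3)x^4
D^2 f = -168x^6 + 75x^4 - (160/3)x^3
D^3 f = -1008x^5 + 300x^3 - 160x^2
matching coefficients of g against c_0 f + c_1 Df + … from the top degree down determines the c_i
solution: c_0 = -3, c_1 = 1, c_2 = -1, c_3 = -4

c_0 = -3, c_1 = 1, c_2 = -1, c_3 = -4


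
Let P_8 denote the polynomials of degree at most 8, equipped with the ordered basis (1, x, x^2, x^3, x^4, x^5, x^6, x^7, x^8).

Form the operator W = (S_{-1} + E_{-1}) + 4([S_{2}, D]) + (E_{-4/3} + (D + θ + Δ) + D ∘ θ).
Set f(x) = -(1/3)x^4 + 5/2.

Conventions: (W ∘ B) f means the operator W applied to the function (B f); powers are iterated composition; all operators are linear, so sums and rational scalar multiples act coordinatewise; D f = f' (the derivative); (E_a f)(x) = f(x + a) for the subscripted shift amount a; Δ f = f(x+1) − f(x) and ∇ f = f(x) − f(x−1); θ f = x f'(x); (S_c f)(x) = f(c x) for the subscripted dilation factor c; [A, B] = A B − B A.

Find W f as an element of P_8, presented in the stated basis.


S_{-1} f = -(1/3)x^4 + 5/2
E_{-1} f = -(1/3)x^4 + (4/3)x^3 - 2x^2 + (4/3)x + 13/6
(S_{-1} + E_{-1}) f = -(2/3)x^4 + (4/3)x^3 - 2x^2 + (4/3)x + 14/3
D f = -(4/3)x^3
S_{2} D f = -(32/3)x^3
S_{2} f = -(16/3)x^4 + 5/2
D S_{2} f = -(64/3)x^3
[S_{2}, D] f = (32/3)x^3
(4([S_{2}, D])) f = (128/3)x^3
E_{-4/3} f = -(1/3)x^4 + (16/9)x^3 - (32/9)x^2 + (256/81)x + 703/486
D f = -(4/3)x^3
θ f = -(4/3)x^4
Δ f = -(4/3)x^3 - 2x^2 - (4/3)x - 1/3
(D + θ + Δ) f = -(4/3)x^4 - (8/3)x^3 - 2x^2 - (4/3)x - 1/3
θ f = -(4/3)x^4
D θ f = -(16/3)x^3
(E_{-4/3} + (D + θ + Δ) + D ∘ θ) f = -(5/3)x^4 - (56/9)x^3 - (50/9)x^2 + (148/81)x + 541/486
((S_{-1} + E_{-1}) + 4([S_{2}, D]) + (E_{-4/3} + (D + θ + Δ) + D ∘ θ)) f = -(7/3)x^4 + (340/9)x^3 - (68/9)x^2 + (256/81)x + 2809/486

g(x) = -(7/3)x^4 + (340/9)x^3 - (68/9)x^2 + (256/81)x + 2809/486


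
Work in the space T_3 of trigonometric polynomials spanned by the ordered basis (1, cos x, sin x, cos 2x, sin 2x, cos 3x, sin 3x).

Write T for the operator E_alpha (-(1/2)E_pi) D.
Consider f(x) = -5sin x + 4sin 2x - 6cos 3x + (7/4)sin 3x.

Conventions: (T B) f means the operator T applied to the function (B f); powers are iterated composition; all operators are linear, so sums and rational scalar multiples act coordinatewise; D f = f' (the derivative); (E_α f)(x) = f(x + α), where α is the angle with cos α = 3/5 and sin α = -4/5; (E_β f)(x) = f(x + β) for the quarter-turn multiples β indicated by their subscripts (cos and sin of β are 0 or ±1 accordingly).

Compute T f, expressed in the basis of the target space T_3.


the image equals g(x) = -(3/2)cos x - 2sin x + (28/25)cos 2x - (96/25)sin 2x - (45/8)cos 3x - (15/2)sin 3x

D f = -5cos x + 8cos 2x + (21/4)cos 3x + 18sin 3x
E_pi D f = 5cos x + 8cos 2x - (21/4)cos 3x - 18sin 3x
(-(1/2)E_pi) D f = -(5/2)cos x - 4cos 2x + (21/8)cos 3x + 9sin 3x
E_alpha (-(1/2)E_pi) D f = -(3/2)cos x - 2sin x + (28/25)cos 2x - (96/25)sin 2x - (45/8)cos 3x - (15/2)sin 3x


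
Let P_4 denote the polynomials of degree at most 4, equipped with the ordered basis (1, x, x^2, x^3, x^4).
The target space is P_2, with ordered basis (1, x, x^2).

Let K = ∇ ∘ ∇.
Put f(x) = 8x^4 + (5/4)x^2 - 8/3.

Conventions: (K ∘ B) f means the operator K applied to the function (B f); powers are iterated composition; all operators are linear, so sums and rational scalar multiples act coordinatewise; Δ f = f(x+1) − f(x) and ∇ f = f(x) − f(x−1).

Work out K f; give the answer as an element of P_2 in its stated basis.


the image equals g(x) = 96x^2 - 192x + 229/2

∇ f = 32x^3 - 48x^2 + (69/2)x - 37/4
∇ ∇ f = 96x^2 - 192x + 229/2


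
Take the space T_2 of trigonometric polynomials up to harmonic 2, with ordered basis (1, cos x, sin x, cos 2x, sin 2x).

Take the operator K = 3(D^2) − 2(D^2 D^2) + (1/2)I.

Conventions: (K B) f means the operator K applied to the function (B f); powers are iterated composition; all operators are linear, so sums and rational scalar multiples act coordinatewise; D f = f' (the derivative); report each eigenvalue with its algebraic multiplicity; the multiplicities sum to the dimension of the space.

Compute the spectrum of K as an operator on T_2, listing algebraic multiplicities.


image of 1: 1/2
image of cos x: -(9/2)cos x
image of sin x: -(9/2)sin x
image of cos 2x: -(87/2)cos 2x
image of sin 2x: -(87/2)sin 2x
the matrix is diagonal; its diagonal is (1/2, -9/2, -9/2, -87/2, -87/2)
for a triangular matrix the eigenvalues are the diagonal entries, with algebraic multiplicity their repetition count

λ = -87/2 (multiplicity 2), λ = -9/2 (multiplicity 2), λ = 1/2 (multiplicity 1)


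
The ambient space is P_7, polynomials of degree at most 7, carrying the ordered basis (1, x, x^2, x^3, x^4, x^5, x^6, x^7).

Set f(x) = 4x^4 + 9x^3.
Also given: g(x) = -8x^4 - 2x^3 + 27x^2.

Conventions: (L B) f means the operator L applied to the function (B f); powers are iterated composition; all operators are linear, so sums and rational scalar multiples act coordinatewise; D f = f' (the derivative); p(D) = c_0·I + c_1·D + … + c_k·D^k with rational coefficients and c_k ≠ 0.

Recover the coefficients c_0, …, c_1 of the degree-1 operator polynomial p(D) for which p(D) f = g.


c_0 = -2, c_1 = 1

D^0 f = 4x^4 + 9x^3
D^1 f = 16x^3 + 27x^2
matching coefficients of g against c_0 f + c_1 Df + … from the top degree down determines the c_i
solution: c_0 = -2, c_1 = 1


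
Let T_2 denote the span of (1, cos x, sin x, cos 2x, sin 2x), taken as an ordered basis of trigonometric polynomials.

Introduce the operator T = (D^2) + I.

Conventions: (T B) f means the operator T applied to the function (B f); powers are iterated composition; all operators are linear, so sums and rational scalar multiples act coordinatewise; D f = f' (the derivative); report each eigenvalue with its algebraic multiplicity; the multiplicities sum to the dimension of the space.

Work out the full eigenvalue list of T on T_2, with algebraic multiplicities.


λ = -3 (multiplicity 2), λ = 0 (multiplicity 2), λ = 1 (multiplicity 1)

image of 1: 1
image of cos x: 0
image of sin x: 0
image of cos 2x: -3cos 2x
image of sin 2x: -3sin 2x
the matrix is diagonal; its diagonal is (1, 0, 0, -3, -3)
for a triangular matrix the eigenvalues are the diagonal entries, with algebraic multiplicity their repetition count


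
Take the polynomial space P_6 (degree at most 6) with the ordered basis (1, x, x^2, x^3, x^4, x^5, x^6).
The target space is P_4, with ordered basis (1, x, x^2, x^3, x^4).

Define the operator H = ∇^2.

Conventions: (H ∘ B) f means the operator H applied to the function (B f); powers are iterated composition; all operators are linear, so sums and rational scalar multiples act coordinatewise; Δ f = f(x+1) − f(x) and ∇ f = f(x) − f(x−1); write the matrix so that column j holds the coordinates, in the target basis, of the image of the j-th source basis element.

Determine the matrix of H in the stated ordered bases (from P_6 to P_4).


the matrix is [[0, 0, 2, -6, 14, -30, 62]; [0, 0, 0, 6, -24, 70, -180]; [0, 0, 0, 0, 12, -60, 210]; [0, 0, 0, 0, 0, 20, -120]; [0, 0, 0, 0, 0, 0, 30]] (rows listed top to bottom)

image of 1: 0
image of x: 0
image of x^2: 2
image of x^3: 6x - 6
image of x^4: 12x^2 - 24x + 14
image of x^5: 20x^3 - 60x^2 + 70x - 30
image of x^6: 30x^4 - 120x^3 + 210x^2 - 180x + 62
each image's coordinates form column j of the matrix


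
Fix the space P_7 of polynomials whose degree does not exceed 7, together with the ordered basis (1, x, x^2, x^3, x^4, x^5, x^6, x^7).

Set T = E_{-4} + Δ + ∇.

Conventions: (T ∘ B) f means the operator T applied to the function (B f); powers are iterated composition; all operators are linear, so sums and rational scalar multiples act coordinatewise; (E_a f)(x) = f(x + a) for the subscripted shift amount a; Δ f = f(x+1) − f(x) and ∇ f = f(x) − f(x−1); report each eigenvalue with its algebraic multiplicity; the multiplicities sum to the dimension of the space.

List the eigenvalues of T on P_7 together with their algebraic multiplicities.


λ = 1 (multiplicity 8)

image of 1: 1
image of x: x - 2
image of x^2: x^2 - 4x + 16
image of x^3: x^3 - 6x^2 + 48x - 62
image of x^4: x^4 - 8x^3 + 96x^2 - 248x + 256
image of x^5: x^5 - 10x^4 + 160x^3 - 620x^2 + 1280x - 1022
image of x^6: x^6 - 12x^5 + 240x^4 - 1240x^3 + 3840x^2 - 6132x + 4096
image of x^7: x^7 - 14x^6 + 336x^5 - 2170x^4 + 8960x^3 - 21462x^2 + 28672x - 16382
the matrix is upper triangular; its diagonal is (1, 1, 1, 1, 1, 1, 1, 1)
for a triangular matrix the eigenvalues are the diagonal entries, with algebraic multiplicity their repetition count


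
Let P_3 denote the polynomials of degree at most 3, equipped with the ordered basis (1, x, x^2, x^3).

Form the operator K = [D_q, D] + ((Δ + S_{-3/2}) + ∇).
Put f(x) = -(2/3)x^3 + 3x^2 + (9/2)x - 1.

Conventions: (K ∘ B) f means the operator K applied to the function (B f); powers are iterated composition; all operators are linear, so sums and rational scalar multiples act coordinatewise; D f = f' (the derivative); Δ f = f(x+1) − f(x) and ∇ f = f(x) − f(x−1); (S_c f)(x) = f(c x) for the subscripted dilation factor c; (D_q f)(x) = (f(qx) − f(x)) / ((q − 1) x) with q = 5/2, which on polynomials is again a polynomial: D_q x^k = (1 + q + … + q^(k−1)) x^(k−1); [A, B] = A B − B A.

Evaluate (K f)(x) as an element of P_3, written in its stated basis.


the result is g(x) = (9/4)x^3 + (11/4)x^2 + (45/4)x + 13/6

D f = -2x^2 + 6x + 9/2
D_q D f = -7x + 6
D_q f = -(13/2)x^2 + (21/2)x + 9/2
D D_q f = -13x + 21/2
[D_q, D] f = 6x - 9/2
Δ f = -2x^2 + 4x + 41/6
S_{-3/2} f = (9/4)x^3 + (27/4)x^2 - (27/4)x - 1
(Δ + S_{-3/2}) f = (9/4)x^3 + (19/4)x^2 - (11/4)x + 35/6
∇ f = -2x^2 + 8x + 5/6
((Δ + S_{-3/2}) + ∇) f = (9/4)x^3 + (11/4)x^2 + (21/4)x + 20/3
([D_q, D] + ((Δ + S_{-3/2}) + ∇)) f = (9/4)x^3 + (11/4)x^2 + (45/4)x + 13/6


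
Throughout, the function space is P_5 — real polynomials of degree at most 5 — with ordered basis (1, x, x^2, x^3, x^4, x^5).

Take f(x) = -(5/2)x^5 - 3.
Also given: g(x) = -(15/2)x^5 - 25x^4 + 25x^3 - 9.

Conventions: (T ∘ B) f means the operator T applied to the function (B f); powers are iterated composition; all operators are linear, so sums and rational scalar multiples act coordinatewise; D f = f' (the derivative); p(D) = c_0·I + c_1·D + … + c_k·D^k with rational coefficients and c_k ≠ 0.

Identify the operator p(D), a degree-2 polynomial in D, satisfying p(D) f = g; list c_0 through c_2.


p(D) = 3·I + 2·D − (1/2)·D^2, i.e. c_0 = 3, c_1 = 2, c_2 = -1/2

D^0 f = -(5/2)x^5 - 3
D^1 f = -(25/2)x^4
D^2 f = -50x^3
matching coefficients of g against c_0 f + c_1 Df + … from the top degree down determines the c_i
solution: c_0 = 3, c_1 = 2, c_2 = -1/2


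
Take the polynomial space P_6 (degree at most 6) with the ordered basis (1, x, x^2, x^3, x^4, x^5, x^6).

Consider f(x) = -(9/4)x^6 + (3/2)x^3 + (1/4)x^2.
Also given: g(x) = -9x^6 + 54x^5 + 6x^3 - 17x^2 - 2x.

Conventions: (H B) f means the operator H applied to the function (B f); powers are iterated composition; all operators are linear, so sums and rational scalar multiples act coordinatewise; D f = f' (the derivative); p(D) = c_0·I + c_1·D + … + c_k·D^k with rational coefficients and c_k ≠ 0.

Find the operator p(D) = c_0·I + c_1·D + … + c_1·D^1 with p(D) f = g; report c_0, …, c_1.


D^0 f = -(9/4)x^6 + (3/2)x^3 + (1/4)x^2
D^1 f = -(27/2)x^5 + (9/2)x^2 + (1/2)x
matching coefficients of g against c_0 f + c_1 Df + … from the top degree down determines the c_i
solution: c_0 = 4, c_1 = -4

c_0 = 4, c_1 = -4


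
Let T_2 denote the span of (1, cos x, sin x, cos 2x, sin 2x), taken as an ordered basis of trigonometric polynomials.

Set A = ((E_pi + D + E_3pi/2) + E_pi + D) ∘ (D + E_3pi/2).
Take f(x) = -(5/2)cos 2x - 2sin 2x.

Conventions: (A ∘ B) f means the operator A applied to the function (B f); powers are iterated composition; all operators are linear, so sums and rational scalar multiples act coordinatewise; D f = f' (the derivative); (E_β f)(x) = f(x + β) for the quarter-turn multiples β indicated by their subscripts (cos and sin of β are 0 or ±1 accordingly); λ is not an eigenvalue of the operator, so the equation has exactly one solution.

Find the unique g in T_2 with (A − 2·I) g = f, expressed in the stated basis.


write g with unknown coordinates in the stated basis and equate coefficients in (A − 2·I) g = f
solving from the highest basis element down gives g = (47/250)cos 2x + (27/125)sin 2x
check: A g = -(531/250)cos 2x - (196/125)sin 2x
so A g − 2·g = -(5/2)cos 2x - 2sin 2x = f ✓

the image equals g(x) = (47/250)cos 2x + (27/125)sin 2x


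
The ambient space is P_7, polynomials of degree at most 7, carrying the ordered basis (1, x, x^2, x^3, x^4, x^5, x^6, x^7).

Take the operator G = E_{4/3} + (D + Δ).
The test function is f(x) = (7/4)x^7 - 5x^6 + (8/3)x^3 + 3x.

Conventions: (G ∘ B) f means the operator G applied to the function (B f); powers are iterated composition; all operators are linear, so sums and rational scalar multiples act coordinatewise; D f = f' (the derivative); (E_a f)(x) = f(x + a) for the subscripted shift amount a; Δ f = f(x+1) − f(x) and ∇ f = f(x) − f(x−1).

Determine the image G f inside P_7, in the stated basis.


g(x) = (7/4)x^7 + (215/6)x^6 + (25/12)x^5 - (205/108)x^4 - (25771/324)x^3 - (30377/324)x^2 - (146147/2916)x + 6601/8748

E_{4/3} f = (7/4)x^7 + (34/3)x^6 + (76/3)x^5 + (320/27)x^4 - (3304/81)x^3 - (5792/81)x^2 - (29429/729)x - 10196/2187
D f = (49/4)x^6 - 30x^5 + 8x^2 + 3
Δ f = (49/4)x^6 + (27/4)x^5 - (55/4)x^4 - (155/4)x^3 - (121/4)x^2 - (39/4)x + 29/12
(D + Δ) f = (49/2)x^6 - (93/4)x^5 - (55/4)x^4 - (155/4)x^3 - (89/4)x^2 - (39/4)x + 65/12
(E_{4/3} + (D + Δ)) f = (7/4)x^7 + (215/6)x^6 + (25/12)x^5 - (205/108)x^4 - (25771/324)x^3 - (30377/324)x^2 - (146147/2916)x + 6601/8748


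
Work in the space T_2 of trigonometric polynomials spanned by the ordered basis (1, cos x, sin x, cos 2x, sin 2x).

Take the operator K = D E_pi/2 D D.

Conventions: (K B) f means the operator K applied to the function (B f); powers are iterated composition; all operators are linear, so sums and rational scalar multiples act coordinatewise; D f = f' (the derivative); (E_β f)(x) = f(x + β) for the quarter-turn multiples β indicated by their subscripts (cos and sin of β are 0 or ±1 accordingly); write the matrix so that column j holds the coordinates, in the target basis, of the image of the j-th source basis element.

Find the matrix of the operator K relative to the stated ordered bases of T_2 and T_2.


the matrix is [[0, 0, 0, 0, 0]; [0, 1, 0, 0, 0]; [0, 0, 1, 0, 0]; [0, 0, 0, 0, 8]; [0, 0, 0, -8, 0]] (rows listed top to bottom)

image of 1: 0
image of cos x: cos x
image of sin x: sin x
image of cos 2x: -8sin 2x
image of sin 2x: 8cos 2x
each image's coordinates form column j of the matrix


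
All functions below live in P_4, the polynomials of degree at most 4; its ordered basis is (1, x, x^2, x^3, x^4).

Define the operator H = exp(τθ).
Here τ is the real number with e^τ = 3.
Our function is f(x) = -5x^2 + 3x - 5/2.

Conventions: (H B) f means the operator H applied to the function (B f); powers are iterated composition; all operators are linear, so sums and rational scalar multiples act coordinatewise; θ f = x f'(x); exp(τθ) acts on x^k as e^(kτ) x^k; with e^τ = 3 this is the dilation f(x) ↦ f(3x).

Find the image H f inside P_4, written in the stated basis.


exp(τθ) x^k = e^(kτ) x^k; with e^τ = 3 this sends x^k to 3^k x^k
x ↦ 3 x
x^2 ↦ 9 x^2
applying this coordinatewise to f: exp(τθ) f = -45x^2 + 9x - 5/2

the image equals g(x) = -45x^2 + 9x - 5/2


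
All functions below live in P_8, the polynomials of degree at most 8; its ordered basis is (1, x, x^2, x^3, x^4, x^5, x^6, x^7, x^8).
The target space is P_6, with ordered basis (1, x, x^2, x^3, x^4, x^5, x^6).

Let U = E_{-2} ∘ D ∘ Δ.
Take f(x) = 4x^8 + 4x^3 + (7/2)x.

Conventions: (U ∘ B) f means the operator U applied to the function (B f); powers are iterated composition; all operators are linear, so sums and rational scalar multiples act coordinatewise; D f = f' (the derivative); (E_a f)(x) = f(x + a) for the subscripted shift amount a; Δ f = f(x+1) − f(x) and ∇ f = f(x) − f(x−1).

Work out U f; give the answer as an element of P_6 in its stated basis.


Δ f = 32x^7 + 112x^6 + 224x^5 + 280x^4 + 224x^3 + 124x^2 + 44x + 23/2
D Δ f = 224x^6 + 672x^5 + 1120x^4 + 1120x^3 + 672x^2 + 248x + 44
E_{-2} D Δ f = 224x^6 - 2016x^5 + 7840x^4 - 16800x^3 + 20832x^2 - 14088x + 4028

the image equals g(x) = 224x^6 - 2016x^5 + 7840x^4 - 16800x^3 + 20832x^2 - 14088x + 4028


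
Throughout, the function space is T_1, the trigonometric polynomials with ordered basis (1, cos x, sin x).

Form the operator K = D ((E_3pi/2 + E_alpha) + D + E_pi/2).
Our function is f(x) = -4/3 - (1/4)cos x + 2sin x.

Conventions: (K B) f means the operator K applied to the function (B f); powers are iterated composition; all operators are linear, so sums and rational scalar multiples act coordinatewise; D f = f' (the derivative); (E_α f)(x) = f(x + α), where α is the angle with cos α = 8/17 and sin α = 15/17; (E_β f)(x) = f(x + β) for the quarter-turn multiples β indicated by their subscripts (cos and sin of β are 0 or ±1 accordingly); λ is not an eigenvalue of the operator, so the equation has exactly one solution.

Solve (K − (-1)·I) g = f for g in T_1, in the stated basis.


write g with unknown coordinates in the stated basis and equate coefficients in (K − (-1)·I) g = f
solving from the highest basis element down gives g = -4/3 - (49/68)cos x - (32/17)sin x
check: K g = (8/17)cos x + (66/17)sin x
so K g − (-1)·g = -4/3 - (1/4)cos x + 2sin x = f ✓

the image equals g(x) = -4/3 - (49/68)cos x - (32/17)sin x


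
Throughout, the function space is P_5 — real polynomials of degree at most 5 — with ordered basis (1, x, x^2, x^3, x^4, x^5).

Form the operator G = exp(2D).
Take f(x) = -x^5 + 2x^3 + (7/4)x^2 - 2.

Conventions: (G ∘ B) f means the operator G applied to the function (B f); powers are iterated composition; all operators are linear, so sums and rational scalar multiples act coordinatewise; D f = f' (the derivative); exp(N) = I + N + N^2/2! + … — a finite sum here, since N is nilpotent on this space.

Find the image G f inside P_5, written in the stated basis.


the result is g(x) = -x^5 - 10x^4 - 38x^3 - (265/4)x^2 - 49x - 11

order-1 term: -10x^4 + 12x^2 + 7x
order-2 term: -40x^3 + 24x + 7
order-3 term: -80x^2 + 16
order-4 term: -80x
order-5 term: -32
the series for exp(2D) f terminates at order 5
exp(2D) f = -x^5 - 10x^4 - 38x^3 - (265/4)x^2 - 49x - 11


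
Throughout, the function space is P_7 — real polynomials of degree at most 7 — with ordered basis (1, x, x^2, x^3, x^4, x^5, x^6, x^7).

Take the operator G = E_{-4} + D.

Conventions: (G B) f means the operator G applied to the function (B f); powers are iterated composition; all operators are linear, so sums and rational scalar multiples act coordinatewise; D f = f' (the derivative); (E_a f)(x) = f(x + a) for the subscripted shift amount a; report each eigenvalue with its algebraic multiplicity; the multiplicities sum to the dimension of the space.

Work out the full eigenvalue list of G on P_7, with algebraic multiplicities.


λ = 1 (multiplicity 8)

image of 1: 1
image of x: x - 3
image of x^2: x^2 - 6x + 16
image of x^3: x^3 - 9x^2 + 48x - 64
image of x^4: x^4 - 12x^3 + 96x^2 - 256x + 256
image of x^5: x^5 - 15x^4 + 160x^3 - 640x^2 + 1280x - 1024
image of x^6: x^6 - 18x^5 + 240x^4 - 1280x^3 + 3840x^2 - 6144x + 4096
image of x^7: x^7 - 21x^6 + 336x^5 - 2240x^4 + 8960x^3 - 21504x^2 + 28672x - 16384
the matrix is upper triangular; its diagonal is (1, 1, 1, 1, 1, 1, 1, 1)
for a triangular matrix the eigenvalues are the diagonal entries, with algebraic multiplicity their repetition count


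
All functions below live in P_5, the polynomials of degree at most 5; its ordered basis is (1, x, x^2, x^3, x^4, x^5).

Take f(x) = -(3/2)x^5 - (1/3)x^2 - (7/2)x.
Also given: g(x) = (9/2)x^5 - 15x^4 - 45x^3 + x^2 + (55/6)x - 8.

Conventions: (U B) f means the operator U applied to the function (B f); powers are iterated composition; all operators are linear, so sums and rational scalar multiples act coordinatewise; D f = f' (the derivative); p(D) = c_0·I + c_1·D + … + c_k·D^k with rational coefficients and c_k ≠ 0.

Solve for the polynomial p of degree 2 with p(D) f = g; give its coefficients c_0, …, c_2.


D^0 f = -(3/2)x^5 - (1/3)x^2 - (7/2)x
D^1 f = -(15/2)x^4 - (2/3)x - 7/2
D^2 f = -30x^3 - 2/3
matching coefficients of g against c_0 f + c_1 Df + … from the top degree down determines the c_i
solution: c_0 = -3, c_1 = 2, c_2 = 3/2

p(D) = -3·I + 2·D + (3/2)·D^2, i.e. c_0 = -3, c_1 = 2, c_2 = 3/2


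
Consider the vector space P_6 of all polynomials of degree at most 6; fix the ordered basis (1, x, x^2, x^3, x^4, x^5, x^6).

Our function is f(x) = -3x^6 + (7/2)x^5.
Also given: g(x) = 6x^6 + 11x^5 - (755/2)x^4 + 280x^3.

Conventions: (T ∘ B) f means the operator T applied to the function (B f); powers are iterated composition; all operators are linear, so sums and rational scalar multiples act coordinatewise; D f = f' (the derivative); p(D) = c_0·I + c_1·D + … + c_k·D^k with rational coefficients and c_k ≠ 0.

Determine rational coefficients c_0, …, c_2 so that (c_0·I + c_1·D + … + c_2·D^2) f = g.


D^0 f = -3x^6 + (7/2)x^5
D^1 f = -18x^5 + (35/2)x^4
D^2 f = -90x^4 + 70x^3
matching coefficients of g against c_0 f + c_1 Df + … from the top degree down determines the c_i
solution: c_0 = -2, c_1 = -1, c_2 = 4

c_0 = -2, c_1 = -1, c_2 = 4


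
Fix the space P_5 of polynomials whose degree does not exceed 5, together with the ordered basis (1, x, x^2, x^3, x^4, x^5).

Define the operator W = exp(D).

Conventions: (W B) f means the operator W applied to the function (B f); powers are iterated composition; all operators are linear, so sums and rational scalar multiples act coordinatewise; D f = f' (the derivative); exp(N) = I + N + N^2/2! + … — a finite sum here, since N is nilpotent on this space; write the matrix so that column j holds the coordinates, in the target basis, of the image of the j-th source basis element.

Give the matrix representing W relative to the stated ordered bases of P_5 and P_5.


image of 1: 1
image of x: x + 1
image of x^2: x^2 + 2x + 1
image of x^3: x^3 + 3x^2 + 3x + 1
image of x^4: x^4 + 4x^3 + 6x^2 + 4x + 1
image of x^5: x^5 + 5x^4 + 10x^3 + 10x^2 + 5x + 1
each image's coordinates form column j of the matrix

the matrix is [[1, 1, 1, 1, 1, 1]; [0, 1, 2, 3, 4, 5]; [0, 0, 1, 3, 6, 10]; [0, 0, 0, 1, 4, 10]; [0, 0, 0, 0, 1, 5]; [0, 0, 0, 0, 0, 1]] (rows listed top to bottom)
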